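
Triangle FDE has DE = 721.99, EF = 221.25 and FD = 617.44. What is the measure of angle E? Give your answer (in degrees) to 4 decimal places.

By the law of cosines, cos E = (DE² + EF² − FD²) / (2·DE·EF) ≈ 0.59155, so ∠E ≈ 53.73°.

∠E ≈ 53.7329°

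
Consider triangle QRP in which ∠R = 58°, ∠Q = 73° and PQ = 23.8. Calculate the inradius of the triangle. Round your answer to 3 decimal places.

r ≈ 6.712

The third angle is ∠P = 180° − ∠Q − ∠R = 49.00°.
Law of sines: RP = PQ·sin Q/sin R ≈ 26.838.
Law of sines: QR = PQ·sin P/sin R ≈ 21.181.
Area = ½·PQ·RP·sin P ≈ 241.03.
Semiperimeter s = (26.838+23.8+21.181)/2 = 35.909.
Inradius = area/s = 241.03/35.909 ≈ 6.7123.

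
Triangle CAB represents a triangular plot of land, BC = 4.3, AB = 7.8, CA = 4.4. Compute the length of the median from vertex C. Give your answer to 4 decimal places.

Median from C: ½√(2·BC² + 2·CA² − AB²) ≈ 1.9274.

1.9274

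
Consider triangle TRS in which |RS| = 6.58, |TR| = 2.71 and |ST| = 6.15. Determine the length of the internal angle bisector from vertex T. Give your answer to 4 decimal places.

t_T ≈ 2.7339

By the law of cosines, cos T = (|ST|² + |TR|² − |RS|²) / (2·|ST|·|TR|) ≈ 0.05611, so ∠T ≈ 86.78°.
The bisector from T has length 2·|ST|·|TR|·cos(∠T/2)/(|ST|+|TR|) ≈ 2.7339.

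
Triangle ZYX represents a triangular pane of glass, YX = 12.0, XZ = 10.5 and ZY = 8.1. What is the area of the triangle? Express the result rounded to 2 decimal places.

Semiperimeter s = (12 + 10.5 + 8.1)/2 = 15.3.
Heron's formula: area = √(15.3·3.3·4.8·7.2) ≈ 41.772.

41.77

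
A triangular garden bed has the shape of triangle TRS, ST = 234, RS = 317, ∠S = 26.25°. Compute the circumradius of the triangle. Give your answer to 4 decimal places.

168.3948

By the law of cosines, TR² = RS² + ST² − 2·RS·ST·cos S = 22189, so TR ≈ 148.96.
Area = ½·RS·ST·sin S ≈ 16404.
Circumradius = TR/(2 sin S) ≈ 168.39.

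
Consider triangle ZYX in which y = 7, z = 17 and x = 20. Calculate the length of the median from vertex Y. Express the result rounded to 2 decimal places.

Median from Y: ½√(2·x² + 2·z² − y²) ≈ 18.228.

m_Y ≈ 18.23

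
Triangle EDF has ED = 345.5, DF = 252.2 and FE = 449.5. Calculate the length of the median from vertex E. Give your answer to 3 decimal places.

380.538

Median from E: ½√(2·FE² + 2·ED² − DF²) ≈ 380.54.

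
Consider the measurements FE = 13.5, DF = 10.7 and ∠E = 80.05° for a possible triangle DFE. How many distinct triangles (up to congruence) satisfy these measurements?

0

FE·sin E = 13.5·sin(80.05°) ≈ 13.3.
Since DF = 10.7 < 13.3 = FE sin E, no triangle exists.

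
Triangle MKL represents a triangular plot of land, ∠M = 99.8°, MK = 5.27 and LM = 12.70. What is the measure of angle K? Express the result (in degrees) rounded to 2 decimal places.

By the law of cosines, KL² = LM² + MK² − 2·LM·MK·cos M = 211.85, so KL ≈ 14.555.
Law of cosines again: cos K = (MK² + KL² − LM²)/(2·MK·KL) ≈ 0.51059, so ∠K ≈ 59.30°.

59.30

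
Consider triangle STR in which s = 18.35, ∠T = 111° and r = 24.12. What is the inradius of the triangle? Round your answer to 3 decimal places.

5.323

By the law of cosines, t² = r² + s² − 2·r·s·cos T = 1235.7, so t ≈ 35.153.
Area = ½·r·s·sin T ≈ 206.6.
Semiperimeter p = (18.35+35.153+24.12)/2 = 38.811.
Inradius = area/p = 206.6/38.811 ≈ 5.3232.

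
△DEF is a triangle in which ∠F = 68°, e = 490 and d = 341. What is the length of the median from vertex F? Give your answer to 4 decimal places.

m_F ≈ 346.9752

By the law of cosines, f² = d² + e² − 2·d·e·cos F = 2.3119e+05, so f ≈ 480.83.
Median from F: ½√(2·d² + 2·e² − f²) ≈ 346.98.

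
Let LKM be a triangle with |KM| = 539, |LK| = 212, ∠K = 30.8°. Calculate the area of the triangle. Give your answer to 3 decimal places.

area ≈ 29255.057

Area = ½·|LK|·|KM|·sin K ≈ 29255.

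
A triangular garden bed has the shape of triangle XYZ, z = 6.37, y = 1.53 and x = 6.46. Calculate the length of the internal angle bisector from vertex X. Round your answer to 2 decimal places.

t_X ≈ 1.80

By the law of cosines, cos X = (y² + z² − x²) / (2·y·z) ≈ 0.06086, so ∠X ≈ 86.51°.
The bisector from X has length 2·y·z·cos(∠X/2)/(y+z) ≈ 1.797.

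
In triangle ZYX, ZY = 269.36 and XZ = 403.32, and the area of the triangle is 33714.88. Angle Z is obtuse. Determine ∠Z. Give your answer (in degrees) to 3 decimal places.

From area = ½·XZ·ZY·sin Z, we get sin Z = 2·area/(XZ·ZY) ≈ 0.62068.
Taking the obtuse solution, ∠Z ≈ 141.63°.

141.634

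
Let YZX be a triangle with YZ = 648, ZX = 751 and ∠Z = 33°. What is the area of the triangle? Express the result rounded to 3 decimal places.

area ≈ 132523.749

Area = ½·YZ·ZX·sin Z ≈ 1.3252e+05.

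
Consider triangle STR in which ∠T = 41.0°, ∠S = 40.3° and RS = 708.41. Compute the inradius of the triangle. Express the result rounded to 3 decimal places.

r ≈ 197.666

The third angle is ∠R = 180° − ∠S − ∠T = 98.70°.
Law of sines: TR = RS·sin S/sin T ≈ 698.4.
Law of sines: ST = RS·sin R/sin T ≈ 1067.4.
Area = ½·RS·TR·sin R ≈ 2.4453e+05.
Semiperimeter s = (698.4+708.41+1067.4)/2 = 1237.1.
Inradius = area/s = 2.4453e+05/1237.1 ≈ 197.67.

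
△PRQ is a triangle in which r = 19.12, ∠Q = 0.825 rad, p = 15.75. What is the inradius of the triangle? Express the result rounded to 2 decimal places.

4.50

By the law of cosines, q² = p² + r² − 2·p·r·cos Q = 204.96, so q ≈ 14.316.
Area = ½·p·r·sin Q ≈ 110.6.
Semiperimeter s = (15.75+19.12+14.316)/2 = 24.593.
Inradius = area/s = 110.6/24.593 ≈ 4.4972.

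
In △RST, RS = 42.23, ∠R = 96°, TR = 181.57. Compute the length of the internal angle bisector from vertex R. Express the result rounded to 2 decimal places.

By the law of cosines, ST² = TR² + RS² − 2·TR·RS·cos R = 36354, so ST ≈ 190.67.
The bisector from R has length 2·TR·RS·cos(∠R/2)/(TR+RS) ≈ 45.851.

t_R ≈ 45.85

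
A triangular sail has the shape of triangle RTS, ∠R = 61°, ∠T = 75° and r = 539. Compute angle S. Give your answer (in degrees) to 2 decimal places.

∠S ≈ 44.00°

The third angle is ∠S = 180° − ∠R − ∠T = 44.00°.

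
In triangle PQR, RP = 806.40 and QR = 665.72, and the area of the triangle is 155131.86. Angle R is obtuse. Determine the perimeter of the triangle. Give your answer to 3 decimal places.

2875.566

From area = ½·QR·RP·sin R, we get sin R = 2·area/(QR·RP) ≈ 0.57795.
Taking the obtuse solution, ∠R ≈ 144.69°.
Law of cosines then gives PQ ≈ 1403.4.
Perimeter = 665.72 + 806.4 + 1403.4 = 2875.6.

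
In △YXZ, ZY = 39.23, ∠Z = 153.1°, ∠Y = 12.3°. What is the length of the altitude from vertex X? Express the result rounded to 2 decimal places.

The third angle is ∠X = 180° − ∠Z − ∠Y = 14.60°.
Law of sines: XZ = ZY·sin Y/sin X ≈ 33.154.
Law of sines: YX = ZY·sin Z/sin X ≈ 70.413.
Area = ½·ZY·XZ·sin Z ≈ 294.23.
The altitude from X has length 2·area/ZY ≈ 15.

h_X ≈ 15.00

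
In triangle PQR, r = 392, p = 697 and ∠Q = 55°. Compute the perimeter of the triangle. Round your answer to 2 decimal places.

By the law of cosines, q² = r² + p² − 2·r·p·cos Q = 3.2604e+05, so q ≈ 571.
Semiperimeter s = (697+571+392)/2 = 830.
Perimeter = 697 + 571 + 392 = 1660.

1660.00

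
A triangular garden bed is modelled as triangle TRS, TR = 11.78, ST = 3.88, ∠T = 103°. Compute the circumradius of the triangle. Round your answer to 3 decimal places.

6.776

By the law of cosines, RS² = ST² + TR² − 2·ST·TR·cos T = 174.39, so RS ≈ 13.206.
Area = ½·ST·TR·sin T ≈ 22.267.
Circumradius = RS/(2 sin T) ≈ 6.7764.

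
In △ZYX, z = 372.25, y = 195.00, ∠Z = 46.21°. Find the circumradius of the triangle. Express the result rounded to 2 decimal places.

257.83

Law of sines: sin Y = y·sin Z/z ≈ 0.37815.
Since z ≥ y, only the acute value applies: ∠Y ≈ 22.22°.
Then ∠X = 180° − ∠Z − ∠Y ≈ 111.57°.
Law of sines gives x = z·sin X/sin Z ≈ 479.55.
Circumradius = z/(2 sin Z) ≈ 257.83.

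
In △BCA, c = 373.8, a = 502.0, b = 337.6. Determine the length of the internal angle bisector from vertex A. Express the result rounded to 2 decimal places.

By the law of cosines, cos A = (b² + c² − a²) / (2·b·c) ≈ 0.00672, so ∠A ≈ 89.61°.
The bisector from A has length 2·b·c·cos(∠A/2)/(b+c) ≈ 251.71.

251.71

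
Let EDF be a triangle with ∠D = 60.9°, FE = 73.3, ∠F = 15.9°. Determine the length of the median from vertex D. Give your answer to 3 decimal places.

m_D ≈ 47.498

The third angle is ∠E = 180° − ∠D − ∠F = 103.20°.
Law of sines: DF = FE·sin E/sin D ≈ 81.673.
Law of sines: ED = FE·sin F/sin D ≈ 22.982.
Median from D: ½√(2·ED² + 2·DF² − FE²) ≈ 47.498.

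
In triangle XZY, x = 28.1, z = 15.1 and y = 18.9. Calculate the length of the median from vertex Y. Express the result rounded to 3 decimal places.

Median from Y: ½√(2·x² + 2·z² − y²) ≈ 20.482.

20.482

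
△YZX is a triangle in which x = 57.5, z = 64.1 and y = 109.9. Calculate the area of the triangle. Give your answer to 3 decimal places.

Semiperimeter s = (109.9 + 64.1 + 57.5)/2 = 115.75.
Heron's formula: area = √(115.75·5.85·51.65·58.25) ≈ 1427.3.

1427.321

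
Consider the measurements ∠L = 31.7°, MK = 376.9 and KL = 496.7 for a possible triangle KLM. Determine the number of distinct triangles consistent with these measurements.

2

KL·sin L = 496.7·sin(31.7°) ≈ 261.
Since KL sin L < MK < KL (261 < 376.9 < 496.7), two triangles exist.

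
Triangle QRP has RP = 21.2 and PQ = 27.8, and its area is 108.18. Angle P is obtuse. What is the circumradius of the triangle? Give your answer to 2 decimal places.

From area = ½·RP·PQ·sin P, we get sin P = 2·area/(RP·PQ) ≈ 0.36711.
Taking the obtuse solution, ∠P ≈ 158.46°.
Law of cosines then gives QR ≈ 48.153.
Circumradius = QR/(2 sin P) ≈ 65.584.

65.58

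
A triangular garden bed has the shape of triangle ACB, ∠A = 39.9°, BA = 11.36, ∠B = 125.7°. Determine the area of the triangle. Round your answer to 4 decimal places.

135.1549

The third angle is ∠C = 180° − ∠B − ∠A = 14.40°.
Law of sines: CB = BA·sin A/sin C ≈ 29.301.
Law of sines: AC = BA·sin B/sin C ≈ 37.095.
Area = ½·BA·CB·sin B ≈ 135.15.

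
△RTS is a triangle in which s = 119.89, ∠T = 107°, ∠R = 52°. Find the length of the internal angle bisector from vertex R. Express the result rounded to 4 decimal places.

The third angle is ∠S = 180° − ∠R − ∠T = 21.00°.
Law of sines: r = s·sin R/sin S ≈ 263.62.
Law of sines: t = s·sin T/sin S ≈ 319.93.
The bisector from R has length 2·t·s·cos(∠R/2)/(t+s) ≈ 156.77.

t_R ≈ 156.7660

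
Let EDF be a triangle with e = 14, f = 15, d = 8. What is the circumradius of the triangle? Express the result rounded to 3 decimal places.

7.593

By the law of cosines, cos E = (d² + f² − e²) / (2·d·f) ≈ 0.38750, so ∠E ≈ 67.20°.
Circumradius = e/(2 sin E) ≈ 7.5933.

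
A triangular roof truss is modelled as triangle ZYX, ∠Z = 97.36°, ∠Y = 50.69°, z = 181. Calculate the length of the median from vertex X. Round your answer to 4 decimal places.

The third angle is ∠X = 180° − ∠Z − ∠Y = 31.95°.
Law of sines: y = z·sin Y/sin Z ≈ 141.21.
Law of sines: x = z·sin X/sin Z ≈ 96.577.
Median from X: ½√(2·z² + 2·y² − x²) ≈ 154.98.

m_X ≈ 154.9795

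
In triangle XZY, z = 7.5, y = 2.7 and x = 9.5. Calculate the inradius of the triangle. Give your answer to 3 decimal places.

r ≈ 0.773

Semiperimeter s = (9.5 + 7.5 + 2.7)/2 = 9.85.
Heron's formula: area = √(9.85·0.35·2.35·7.15) ≈ 7.611.
Inradius = area/s = 7.611/9.85 ≈ 0.77269.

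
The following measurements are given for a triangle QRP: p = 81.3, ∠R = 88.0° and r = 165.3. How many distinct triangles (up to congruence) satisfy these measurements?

1

p·sin R = 81.3·sin(88.0°) ≈ 81.25.
Since r ≥ p, exactly one triangle exists.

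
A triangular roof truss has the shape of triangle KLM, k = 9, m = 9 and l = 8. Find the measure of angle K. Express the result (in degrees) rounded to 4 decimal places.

∠K ≈ 63.6122°

By the law of cosines, cos K = (l² + m² − k²) / (2·l·m) ≈ 0.44444, so ∠K ≈ 63.61°.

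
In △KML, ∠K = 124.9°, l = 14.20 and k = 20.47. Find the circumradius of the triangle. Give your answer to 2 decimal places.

Law of sines: sin L = l·sin K/k ≈ 0.56894.
Since k ≥ l, only the acute value applies: ∠L ≈ 34.68°.
Then ∠M = 180° − ∠K − ∠L ≈ 20.42°.
Law of sines gives m = k·sin M/sin K ≈ 8.7097.
Circumradius = k/(2 sin K) ≈ 12.479.

12.48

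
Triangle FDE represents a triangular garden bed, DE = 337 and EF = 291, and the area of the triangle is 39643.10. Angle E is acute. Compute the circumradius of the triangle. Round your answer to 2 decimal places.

R ≈ 177.98

From area = ½·DE·EF·sin E, we get sin E = 2·area/(DE·EF) ≈ 0.80849.
Taking the acute solution, ∠E ≈ 53.95°.
Law of cosines then gives FD ≈ 287.79.
Circumradius = FD/(2 sin E) ≈ 177.98.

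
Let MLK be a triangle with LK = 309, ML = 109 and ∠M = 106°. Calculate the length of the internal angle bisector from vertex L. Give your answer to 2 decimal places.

Law of sines: sin K = ML·sin M/LK ≈ 0.33909.
Since LK ≥ ML, only the acute value applies: ∠K ≈ 19.82°.
Then ∠L = 180° − ∠M − ∠K ≈ 54.18°.
Law of sines gives KM = LK·sin L/sin M ≈ 260.65.
The bisector from L has length 2·ML·LK·cos(∠L/2)/(ML+LK) ≈ 143.47.

143.47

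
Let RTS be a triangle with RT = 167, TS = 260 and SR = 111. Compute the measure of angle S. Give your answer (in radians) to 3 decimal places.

∠S ≈ 0.448 rad

By the law of cosines, cos S = (TS² + SR² − RT²) / (2·TS·SR) ≈ 0.90146, so ∠S ≈ 0.448 rad.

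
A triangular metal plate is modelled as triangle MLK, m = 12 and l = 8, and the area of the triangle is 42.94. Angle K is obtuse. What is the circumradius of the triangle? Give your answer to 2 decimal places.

R ≈ 9.58

From area = ½·m·l·sin K, we get sin K = 2·area/(m·l) ≈ 0.89458.
Taking the obtuse solution, ∠K ≈ 116.55°.
Law of cosines then gives k ≈ 17.141.
Circumradius = k/(2 sin K) ≈ 9.5803.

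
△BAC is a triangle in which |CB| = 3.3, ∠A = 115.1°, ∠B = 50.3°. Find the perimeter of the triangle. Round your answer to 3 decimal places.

The third angle is ∠C = 180° − ∠B − ∠A = 14.60°.
Law of sines: |AC| = |CB|·sin B/sin A ≈ 2.8038.
Law of sines: |BA| = |CB|·sin C/sin A ≈ 0.91857.
Semiperimeter s = (2.8038+3.3+0.91857)/2 = 3.5112.
Perimeter = 2.8038 + 3.3 + 0.91857 = 7.0224.

perimeter ≈ 7.022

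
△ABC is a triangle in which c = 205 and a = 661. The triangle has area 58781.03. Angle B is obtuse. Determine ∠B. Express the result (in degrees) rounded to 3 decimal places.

∠B ≈ 119.821°

From area = ½·c·a·sin B, we get sin B = 2·area/(c·a) ≈ 0.86758.
Taking the obtuse solution, ∠B ≈ 119.82°.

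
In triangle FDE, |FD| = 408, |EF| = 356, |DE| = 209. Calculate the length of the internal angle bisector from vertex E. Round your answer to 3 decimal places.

188.693

By the law of cosines, cos E = (|DE|² + |EF|² − |FD|²) / (2·|DE|·|EF|) ≈ 0.02656, so ∠E ≈ 1.544 rad.
The bisector from E has length 2·|DE|·|EF|·cos(∠E/2)/(|DE|+|EF|) ≈ 188.69.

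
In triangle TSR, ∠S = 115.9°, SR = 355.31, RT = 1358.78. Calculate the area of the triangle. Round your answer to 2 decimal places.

Law of sines: sin T = SR·sin S/RT ≈ 0.23523.
Since RT ≥ SR, only the acute value applies: ∠T ≈ 13.61°.
Then ∠R = 180° − ∠S − ∠T ≈ 50.49°.
Law of sines gives TS = RT·sin R/sin S ≈ 1165.5.
Area = ½·RT·SR·sin R ≈ 1.8625e+05.

186252.17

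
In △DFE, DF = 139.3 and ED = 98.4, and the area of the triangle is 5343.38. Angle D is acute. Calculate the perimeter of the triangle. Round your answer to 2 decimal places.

perimeter ≈ 346.88

From area = ½·ED·DF·sin D, we get sin D = 2·area/(ED·DF) ≈ 0.77965.
Taking the acute solution, ∠D ≈ 0.894 rad.
Law of cosines then gives FE ≈ 109.18.
Perimeter = 109.18 + 98.4 + 139.3 = 346.88.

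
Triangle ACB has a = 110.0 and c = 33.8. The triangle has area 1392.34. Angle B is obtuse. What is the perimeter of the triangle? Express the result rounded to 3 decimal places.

278.594

From area = ½·a·c·sin B, we get sin B = 2·area/(a·c) ≈ 0.74897.
Taking the obtuse solution, ∠B ≈ 131.50°.
Law of cosines then gives b ≈ 134.79.
Perimeter = 110 + 33.8 + 134.79 = 278.59.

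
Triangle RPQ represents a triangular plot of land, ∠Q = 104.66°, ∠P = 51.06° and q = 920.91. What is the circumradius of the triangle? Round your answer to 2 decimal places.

475.95

The third angle is ∠R = 180° − ∠P − ∠Q = 24.28°.
Law of sines: r = q·sin R/sin Q ≈ 391.42.
Law of sines: p = q·sin P/sin Q ≈ 740.39.
Circumradius = q/(2 sin Q) ≈ 475.95.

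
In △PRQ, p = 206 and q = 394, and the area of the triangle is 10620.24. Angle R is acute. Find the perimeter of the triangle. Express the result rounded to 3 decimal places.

802.487

From area = ½·q·p·sin R, we get sin R = 2·area/(q·p) ≈ 0.26170.
Taking the acute solution, ∠R ≈ 15.17°.
Law of cosines then gives r ≈ 202.49.
Perimeter = 206 + 202.49 + 394 = 802.49.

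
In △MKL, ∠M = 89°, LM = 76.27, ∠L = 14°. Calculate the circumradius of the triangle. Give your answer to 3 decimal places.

R ≈ 39.138

The third angle is ∠K = 180° − ∠L − ∠M = 77.00°.
Law of sines: KL = LM·sin M/sin K ≈ 78.264.
Law of sines: MK = LM·sin L/sin K ≈ 18.937.
Circumradius = LM/(2 sin K) ≈ 39.138.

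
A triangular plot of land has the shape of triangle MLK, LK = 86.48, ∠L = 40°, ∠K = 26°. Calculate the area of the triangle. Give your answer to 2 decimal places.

1153.40

The third angle is ∠M = 180° − ∠L − ∠K = 114.00°.
Law of sines: KM = LK·sin L/sin M ≈ 60.849.
Law of sines: ML = LK·sin K/sin M ≈ 41.498.
Area = ½·LK·KM·sin K ≈ 1153.4.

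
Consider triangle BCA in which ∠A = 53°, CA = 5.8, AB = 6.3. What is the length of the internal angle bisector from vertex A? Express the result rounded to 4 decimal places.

5.4051

By the law of cosines, BC² = CA² + AB² − 2·CA·AB·cos A = 29.349, so BC ≈ 5.4175.
The bisector from A has length 2·CA·AB·cos(∠A/2)/(CA+AB) ≈ 5.4051.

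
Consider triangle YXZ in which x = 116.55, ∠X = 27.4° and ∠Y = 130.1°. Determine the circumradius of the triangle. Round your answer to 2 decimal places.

126.63

The third angle is ∠Z = 180° − ∠Y − ∠X = 22.50°.
Law of sines: y = x·sin Y/sin X ≈ 193.72.
Law of sines: z = x·sin Z/sin X ≈ 96.918.
Circumradius = x/(2 sin X) ≈ 126.63.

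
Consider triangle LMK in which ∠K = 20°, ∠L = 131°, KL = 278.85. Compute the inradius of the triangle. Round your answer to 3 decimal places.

45.512

The third angle is ∠M = 180° − ∠K − ∠L = 29.00°.
Law of sines: MK = KL·sin L/sin M ≈ 434.09.
Law of sines: LM = KL·sin K/sin M ≈ 196.72.
Area = ½·KL·MK·sin K ≈ 20700.
Semiperimeter s = (434.09+278.85+196.72)/2 = 454.83.
Inradius = area/s = 20700/454.83 ≈ 45.512.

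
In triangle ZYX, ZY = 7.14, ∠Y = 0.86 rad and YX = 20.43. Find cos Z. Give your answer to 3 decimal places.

cos Z ≈ -0.371

By the law of cosines, XZ² = ZY² + YX² − 2·ZY·YX·cos Y = 278.02, so XZ ≈ 16.674.
Law of cosines again: cos Z = (XZ² + ZY² − YX²)/(2·XZ·ZY) ≈ -0.37119, so ∠Z ≈ 1.951 rad.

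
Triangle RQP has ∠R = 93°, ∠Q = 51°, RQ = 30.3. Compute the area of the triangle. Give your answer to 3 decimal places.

606.099

The third angle is ∠P = 180° − ∠R − ∠Q = 36.00°.
Law of sines: QP = RQ·sin R/sin P ≈ 51.479.
Law of sines: PR = RQ·sin Q/sin P ≈ 40.061.
Area = ½·RQ·QP·sin Q ≈ 606.1.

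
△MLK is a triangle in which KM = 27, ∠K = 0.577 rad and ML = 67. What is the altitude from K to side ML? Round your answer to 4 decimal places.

19.3431

Law of sines: sin L = KM·sin K/ML ≈ 0.21983.
Since ML ≥ KM, only the acute value applies: ∠L ≈ 0.222 rad.
Then ∠M = π − ∠K − ∠L ≈ 2.343 rad.
Law of sines gives LK = ML·sin M/sin K ≈ 87.99.
Area = ½·ML·KM·sin M ≈ 647.99.
The altitude from K has length 2·area/ML ≈ 19.343.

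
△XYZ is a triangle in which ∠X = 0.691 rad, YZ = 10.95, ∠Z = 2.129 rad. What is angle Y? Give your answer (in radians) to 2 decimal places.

∠Y ≈ 0.32 rad

The third angle is ∠Y = π − ∠Z − ∠X = 0.322 rad.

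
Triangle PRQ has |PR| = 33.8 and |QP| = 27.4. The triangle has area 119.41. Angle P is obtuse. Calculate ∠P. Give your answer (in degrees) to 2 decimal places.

∠P ≈ 165.06°

From area = ½·|QP|·|PR|·sin P, we get sin P = 2·area/(|QP|·|PR|) ≈ 0.25787.
Taking the obtuse solution, ∠P ≈ 165.06°.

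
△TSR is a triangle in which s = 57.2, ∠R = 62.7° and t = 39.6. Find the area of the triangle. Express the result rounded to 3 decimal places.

1006.412

Area = ½·t·s·sin R ≈ 1006.4.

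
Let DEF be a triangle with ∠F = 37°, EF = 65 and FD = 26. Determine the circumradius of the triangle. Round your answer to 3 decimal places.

38.983

By the law of cosines, DE² = EF² + FD² − 2·EF·FD·cos F = 2201.6, so DE ≈ 46.921.
Area = ½·EF·FD·sin F ≈ 508.53.
Circumradius = DE/(2 sin F) ≈ 38.983.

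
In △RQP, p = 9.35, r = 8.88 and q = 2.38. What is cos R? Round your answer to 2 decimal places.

cos R ≈ 0.32

By the law of cosines, cos R = (q² + p² − r²) / (2·q·p) ≈ 0.31979, so ∠R ≈ 71.35°.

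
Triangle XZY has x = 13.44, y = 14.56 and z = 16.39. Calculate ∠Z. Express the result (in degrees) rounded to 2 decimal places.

∠Z ≈ 71.53°

By the law of cosines, cos Z = (y² + x² − z²) / (2·y·x) ≈ 0.31682, so ∠Z ≈ 71.53°.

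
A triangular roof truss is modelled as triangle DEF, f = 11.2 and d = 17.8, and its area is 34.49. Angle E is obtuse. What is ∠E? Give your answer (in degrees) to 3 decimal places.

From area = ½·f·d·sin E, we get sin E = 2·area/(f·d) ≈ 0.34601.
Taking the obtuse solution, ∠E ≈ 159.76°.

159.757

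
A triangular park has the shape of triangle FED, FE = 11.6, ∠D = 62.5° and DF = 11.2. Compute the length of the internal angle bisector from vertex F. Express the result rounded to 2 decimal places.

9.94

Law of sines: sin E = DF·sin D/FE ≈ 0.85642.
Since FE ≥ DF, only the acute value applies: ∠E ≈ 58.92°.
Then ∠F = 180° − ∠D − ∠E ≈ 58.58°.
Law of sines gives ED = FE·sin F/sin D ≈ 11.16.
The bisector from F has length 2·DF·FE·cos(∠F/2)/(DF+FE) ≈ 9.9394.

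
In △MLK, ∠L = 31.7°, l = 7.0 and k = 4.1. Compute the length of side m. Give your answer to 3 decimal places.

10.149

Law of sines: sin K = k·sin L/l ≈ 0.30778.
Since l ≥ k, only the acute value applies: ∠K ≈ 17.93°.
Then ∠M = 180° − ∠L − ∠K ≈ 130.37°.
Law of sines gives m = l·sin M/sin L ≈ 10.149.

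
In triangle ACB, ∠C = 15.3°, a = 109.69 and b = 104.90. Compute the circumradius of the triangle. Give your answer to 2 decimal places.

By the law of cosines, c² = b² + a² − 2·b·a·cos C = 838.58, so c ≈ 28.958.
Area = ½·b·a·sin C ≈ 1518.1.
Circumradius = c/(2 sin C) ≈ 54.872.

54.87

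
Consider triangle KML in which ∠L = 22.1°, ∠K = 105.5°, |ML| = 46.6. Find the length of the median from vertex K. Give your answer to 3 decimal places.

m_K ≈ 18.884

The third angle is ∠M = 180° − ∠L − ∠K = 52.40°.
Law of sines: |LK| = |ML|·sin M/sin K ≈ 38.314.
Law of sines: |KM| = |ML|·sin L/sin K ≈ 18.194.
Median from K: ½√(2·|LK|² + 2·|KM|² − |ML|²) ≈ 18.884.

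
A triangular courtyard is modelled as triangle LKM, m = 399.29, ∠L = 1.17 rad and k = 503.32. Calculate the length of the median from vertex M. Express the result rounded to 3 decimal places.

By the law of cosines, l² = k² + m² − 2·k·m·cos L = 2.5595e+05, so l ≈ 505.91.
Median from M: ½√(2·l² + 2·k² − m²) ≈ 463.44.

m_M ≈ 463.444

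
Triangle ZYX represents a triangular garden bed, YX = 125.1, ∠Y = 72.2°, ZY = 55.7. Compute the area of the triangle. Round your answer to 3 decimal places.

3317.252

Area = ½·ZY·YX·sin Y ≈ 3317.3.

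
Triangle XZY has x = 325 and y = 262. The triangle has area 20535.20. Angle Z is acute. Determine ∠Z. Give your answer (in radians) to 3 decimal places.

From area = ½·y·x·sin Z, we get sin Z = 2·area/(y·x) ≈ 0.48233.
Taking the acute solution, ∠Z ≈ 0.503 rad.

∠Z ≈ 0.503 rad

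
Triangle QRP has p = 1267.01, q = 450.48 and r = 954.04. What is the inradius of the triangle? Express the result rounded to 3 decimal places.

131.888

Semiperimeter s = (450.48 + 954.04 + 1267)/2 = 1335.8.
Heron's formula: area = √(1335.8·885.28·381.72·68.755) ≈ 1.7617e+05.
Inradius = area/s = 1.7617e+05/1335.8 ≈ 131.89.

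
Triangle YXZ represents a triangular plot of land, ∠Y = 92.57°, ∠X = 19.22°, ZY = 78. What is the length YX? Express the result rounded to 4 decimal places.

The third angle is ∠Z = 180° − ∠Y − ∠X = 68.21°.
Law of sines: YX = ZY·sin Z/sin X ≈ 220.01.

220.0114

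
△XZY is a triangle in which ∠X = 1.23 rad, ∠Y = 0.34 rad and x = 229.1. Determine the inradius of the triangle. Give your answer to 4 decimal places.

r ≈ 33.5688

The third angle is ∠Z = π − ∠Y − ∠X = 1.572 rad.
Law of sines: z = x·sin Z/sin X ≈ 243.08.
Law of sines: y = x·sin Y/sin X ≈ 81.064.
Area = ½·x·z·sin Y ≈ 9285.9.
Semiperimeter s = (229.1+243.08+81.064)/2 = 276.62.
Inradius = area/s = 9285.9/276.62 ≈ 33.569.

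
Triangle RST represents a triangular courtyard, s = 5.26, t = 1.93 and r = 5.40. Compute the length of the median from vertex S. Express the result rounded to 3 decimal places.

m_S ≈ 3.086

Median from S: ½√(2·t² + 2·r² − s²) ≈ 3.0863.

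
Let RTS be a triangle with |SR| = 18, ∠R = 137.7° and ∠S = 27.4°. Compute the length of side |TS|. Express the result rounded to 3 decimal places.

The third angle is ∠T = 180° − ∠S − ∠R = 14.90°.
Law of sines: |TS| = |SR|·sin R/sin T ≈ 47.113.

47.113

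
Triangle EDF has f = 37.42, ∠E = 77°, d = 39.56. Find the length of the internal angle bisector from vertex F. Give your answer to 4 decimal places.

By the law of cosines, e² = d² + f² − 2·d·f·cos E = 2299.2, so e ≈ 47.95.
Law of cosines again: cos F = (e² + d² − f²)/(2·e·d) ≈ 0.64947, so ∠F ≈ 49.50°.
The bisector from F has length 2·e·d·cos(∠F/2)/(e+d) ≈ 39.371.

39.3710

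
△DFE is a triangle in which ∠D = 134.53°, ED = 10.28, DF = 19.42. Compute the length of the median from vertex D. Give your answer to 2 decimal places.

7.12

By the law of cosines, FE² = ED² + DF² − 2·ED·DF·cos D = 762.82, so FE ≈ 27.619.
Median from D: ½√(2·ED² + 2·DF² − FE²) ≈ 7.1206.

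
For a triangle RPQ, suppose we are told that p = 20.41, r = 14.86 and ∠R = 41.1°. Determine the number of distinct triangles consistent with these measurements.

2

p·sin R = 20.41·sin(41.1°) ≈ 13.42.
Since p sin R < r < p (13.42 < 14.86 < 20.41), two triangles exist.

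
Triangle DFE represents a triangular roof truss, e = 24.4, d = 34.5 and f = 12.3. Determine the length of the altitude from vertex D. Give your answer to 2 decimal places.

Semiperimeter s = (34.5 + 12.3 + 24.4)/2 = 35.6.
Heron's formula: area = √(35.6·1.1·23.3·11.2) ≈ 101.09.
The altitude from D has length 2·area/d ≈ 5.8603.

h_D ≈ 5.86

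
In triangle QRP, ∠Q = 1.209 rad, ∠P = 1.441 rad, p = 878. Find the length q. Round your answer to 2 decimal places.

828.13

The third angle is ∠R = π − ∠P − ∠Q = 0.492 rad.
Law of sines: q = p·sin Q/sin P ≈ 828.13.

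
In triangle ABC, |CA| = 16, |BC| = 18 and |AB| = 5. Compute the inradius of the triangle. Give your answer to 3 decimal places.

Semiperimeter s = (18 + 16 + 5)/2 = 19.5.
Heron's formula: area = √(19.5·1.5·3.5·14.5) ≈ 38.528.
Inradius = area/s = 38.528/19.5 ≈ 1.9758.

r ≈ 1.976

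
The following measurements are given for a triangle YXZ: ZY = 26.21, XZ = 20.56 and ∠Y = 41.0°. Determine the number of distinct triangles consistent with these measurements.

ZY·sin Y = 26.21·sin(41.0°) ≈ 17.2.
Since ZY sin Y < XZ < ZY (17.2 < 20.56 < 26.21), two triangles exist.

2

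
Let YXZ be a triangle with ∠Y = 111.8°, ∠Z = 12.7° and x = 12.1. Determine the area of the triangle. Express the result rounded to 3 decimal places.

area ≈ 18.132

The third angle is ∠X = 180° − ∠Z − ∠Y = 55.50°.
Law of sines: y = x·sin Y/sin X ≈ 13.632.
Law of sines: z = x·sin Z/sin X ≈ 3.2278.
Area = ½·x·y·sin Z ≈ 18.132.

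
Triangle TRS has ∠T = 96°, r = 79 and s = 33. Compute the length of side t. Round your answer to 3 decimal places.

By the law of cosines, t² = r² + s² − 2·r·s·cos T = 7875, so t ≈ 88.741.

88.741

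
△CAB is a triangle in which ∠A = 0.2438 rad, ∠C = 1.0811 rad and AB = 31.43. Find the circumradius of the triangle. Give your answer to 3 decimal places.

The third angle is ∠B = π − ∠C − ∠A = 1.8167 rad.
Law of sines: BC = AB·sin A/sin C ≈ 8.5973.
Law of sines: CA = AB·sin B/sin C ≈ 34.544.
Circumradius = AB/(2 sin C) ≈ 17.808.

17.808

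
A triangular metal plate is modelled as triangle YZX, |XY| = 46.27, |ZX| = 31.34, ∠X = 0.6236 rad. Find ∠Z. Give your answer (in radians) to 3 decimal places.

1.797

By the law of cosines, |YZ|² = |ZX|² + |XY|² − 2·|ZX|·|XY|·cos X = 768.78, so |YZ| ≈ 27.727.
Law of cosines again: cos Z = (|YZ|² + |ZX|² − |XY|²)/(2·|YZ|·|ZX|) ≈ -0.22437, so ∠Z ≈ 1.7971 rad.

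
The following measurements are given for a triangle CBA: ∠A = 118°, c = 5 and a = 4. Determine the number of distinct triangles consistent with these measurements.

0

c·sin A = 5·sin(118°) ≈ 4.415.
Since ∠A is not acute, a triangle exists only if a > c; here a ≤ c, so there is no triangle.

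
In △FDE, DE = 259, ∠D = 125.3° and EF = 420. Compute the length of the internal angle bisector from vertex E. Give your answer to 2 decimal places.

Law of sines: sin F = DE·sin D/EF ≈ 0.50328.
Since EF ≥ DE, only the acute value applies: ∠F ≈ 30.22°.
Then ∠E = 180° − ∠D − ∠F ≈ 24.48°.
Law of sines gives FD = EF·sin E/sin D ≈ 213.27.
The bisector from E has length 2·DE·EF·cos(∠E/2)/(DE+EF) ≈ 313.13.

t_E ≈ 313.13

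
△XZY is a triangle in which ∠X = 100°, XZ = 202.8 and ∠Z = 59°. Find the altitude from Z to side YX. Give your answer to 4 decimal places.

h_Z ≈ 199.7190

The third angle is ∠Y = 180° − ∠X − ∠Z = 21.00°.
Law of sines: ZY = XZ·sin X/sin Y ≈ 557.3.
Law of sines: YX = XZ·sin Z/sin Y ≈ 485.07.
Area = ½·XZ·ZY·sin Z ≈ 48439.
The altitude from Z has length 2·area/YX ≈ 199.72.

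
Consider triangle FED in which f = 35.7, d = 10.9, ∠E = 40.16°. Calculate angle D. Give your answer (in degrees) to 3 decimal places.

By the law of cosines, e² = d² + f² − 2·d·f·cos E = 798.52, so e ≈ 28.258.
Law of cosines again: cos D = (f² + e² − d²)/(2·f·e) ≈ 0.96856, so ∠D ≈ 14.40°.

∠D ≈ 14.405°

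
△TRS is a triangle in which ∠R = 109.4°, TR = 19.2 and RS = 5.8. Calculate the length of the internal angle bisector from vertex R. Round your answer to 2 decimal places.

t_R ≈ 5.15

By the law of cosines, ST² = TR² + RS² − 2·TR·RS·cos R = 476.26, so ST ≈ 21.823.
The bisector from R has length 2·TR·RS·cos(∠R/2)/(TR+RS) ≈ 5.148.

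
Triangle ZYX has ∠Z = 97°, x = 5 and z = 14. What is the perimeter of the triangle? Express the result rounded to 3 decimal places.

Law of sines: sin X = x·sin Z/z ≈ 0.35448.
Since z ≥ x, only the acute value applies: ∠X ≈ 20.76°.
Then ∠Y = 180° − ∠Z − ∠X ≈ 62.24°.
Law of sines gives y = z·sin Y/sin Z ≈ 12.482.
Semiperimeter s = (14+12.482+5)/2 = 15.741.
Perimeter = 14 + 12.482 + 5 = 31.482.

31.482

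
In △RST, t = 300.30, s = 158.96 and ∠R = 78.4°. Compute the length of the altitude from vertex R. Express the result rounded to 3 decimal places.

150.722

By the law of cosines, r² = s² + t² − 2·s·t·cos R = 96251, so r ≈ 310.24.
Area = ½·s·t·sin R ≈ 23380.
The altitude from R has length 2·area/r ≈ 150.72.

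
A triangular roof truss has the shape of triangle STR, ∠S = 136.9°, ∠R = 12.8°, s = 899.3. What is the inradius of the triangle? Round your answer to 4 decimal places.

The third angle is ∠T = 180° − ∠R − ∠S = 30.30°.
Law of sines: t = s·sin T/sin S ≈ 664.04.
Law of sines: r = s·sin R/sin S ≈ 291.59.
Area = ½·s·t·sin R ≈ 66151.
Semiperimeter p = (899.3+664.04+291.59)/2 = 927.47.
Inradius = area/p = 66151/927.47 ≈ 71.325.

71.3246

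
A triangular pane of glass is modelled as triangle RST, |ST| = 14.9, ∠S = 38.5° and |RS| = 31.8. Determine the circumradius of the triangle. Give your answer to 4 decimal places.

By the law of cosines, |TR|² = |RS|² + |ST|² − 2·|RS|·|ST|·cos S = 491.62, so |TR| ≈ 22.172.
Area = ½·|RS|·|ST|·sin S ≈ 147.48.
Circumradius = |TR|/(2 sin S) ≈ 17.809.

17.8088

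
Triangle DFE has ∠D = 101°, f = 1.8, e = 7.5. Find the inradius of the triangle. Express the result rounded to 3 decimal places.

By the law of cosines, d² = f² + e² − 2·f·e·cos D = 64.642, so d ≈ 8.04.
Area = ½·f·e·sin D ≈ 6.626.
Semiperimeter s = (8.04+1.8+7.5)/2 = 8.67.
Inradius = area/s = 6.626/8.67 ≈ 0.76424.

0.764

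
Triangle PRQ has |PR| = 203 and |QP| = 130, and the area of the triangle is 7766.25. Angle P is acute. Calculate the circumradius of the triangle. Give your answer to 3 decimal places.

105.556

From area = ½·|QP|·|PR|·sin P, we get sin P = 2·area/(|QP|·|PR|) ≈ 0.58858.
Taking the acute solution, ∠P ≈ 36.06°.
Law of cosines then gives |RQ| ≈ 124.26.
Circumradius = |RQ|/(2 sin P) ≈ 105.56.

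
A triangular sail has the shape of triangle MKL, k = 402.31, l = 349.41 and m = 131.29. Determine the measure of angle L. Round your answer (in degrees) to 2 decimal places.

∠L ≈ 57.34°

By the law of cosines, cos L = (m² + k² − l²) / (2·m·k) ≈ 0.53960, so ∠L ≈ 57.34°.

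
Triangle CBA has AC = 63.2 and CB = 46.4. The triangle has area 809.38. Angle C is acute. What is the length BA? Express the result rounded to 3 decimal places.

From area = ½·AC·CB·sin C, we get sin C = 2·area/(AC·CB) ≈ 0.55201.
Taking the acute solution, ∠C ≈ 33.51°.
Law of cosines then gives BA ≈ 35.451.

35.451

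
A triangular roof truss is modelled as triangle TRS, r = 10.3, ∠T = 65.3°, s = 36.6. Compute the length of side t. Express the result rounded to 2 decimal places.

By the law of cosines, t² = r² + s² − 2·r·s·cos T = 1130.6, so t ≈ 33.624.

33.62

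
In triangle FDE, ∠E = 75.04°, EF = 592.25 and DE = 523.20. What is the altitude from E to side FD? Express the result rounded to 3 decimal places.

h_E ≈ 439.234

By the law of cosines, FD² = DE² + EF² − 2·DE·EF·cos E = 4.6452e+05, so FD ≈ 681.56.
Area = ½·DE·EF·sin E ≈ 1.4968e+05.
The altitude from E has length 2·area/FD ≈ 439.23.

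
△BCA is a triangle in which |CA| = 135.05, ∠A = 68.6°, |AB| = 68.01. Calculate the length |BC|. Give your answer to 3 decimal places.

127.127

By the law of cosines, |BC|² = |CA|² + |AB|² − 2·|CA|·|AB|·cos A = 16161, so |BC| ≈ 127.13.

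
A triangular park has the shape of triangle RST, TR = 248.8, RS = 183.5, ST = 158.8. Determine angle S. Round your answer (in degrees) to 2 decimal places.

92.96

By the law of cosines, cos S = (RS² + ST² − TR²) / (2·RS·ST) ≈ -0.05168, so ∠S ≈ 92.96°.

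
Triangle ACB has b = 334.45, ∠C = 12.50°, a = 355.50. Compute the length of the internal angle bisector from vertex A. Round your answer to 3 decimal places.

t_A ≈ 81.865

By the law of cosines, c² = b² + a² − 2·b·a·cos C = 6079.8, so c ≈ 77.973.
Law of cosines again: cos A = (c² + b² − a²)/(2·c·b) ≈ -0.16189, so ∠A ≈ 99.32°.
The bisector from A has length 2·c·b·cos(∠A/2)/(c+b) ≈ 81.865.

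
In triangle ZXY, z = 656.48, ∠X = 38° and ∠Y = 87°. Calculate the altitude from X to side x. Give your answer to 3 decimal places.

The third angle is ∠Z = 180° − ∠X − ∠Y = 55.00°.
Law of sines: x = z·sin X/sin Z ≈ 493.4.
Law of sines: y = z·sin Y/sin Z ≈ 800.32.
Area = ½·z·x·sin Y ≈ 1.6173e+05.
The altitude from X has length 2·area/x ≈ 655.58.

655.580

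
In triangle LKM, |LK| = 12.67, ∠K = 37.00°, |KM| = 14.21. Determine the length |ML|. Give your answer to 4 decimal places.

By the law of cosines, |ML|² = |LK|² + |KM|² − 2·|LK|·|KM|·cos K = 74.879, so |ML| ≈ 8.6533.

8.6533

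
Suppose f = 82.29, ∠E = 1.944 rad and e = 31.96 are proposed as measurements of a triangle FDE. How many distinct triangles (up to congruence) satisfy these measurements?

f·sin E = 82.29·sin(1.944 rad) ≈ 76.63.
Since ∠E is not acute, a triangle exists only if e > f; here e ≤ f, so there is no triangle.

0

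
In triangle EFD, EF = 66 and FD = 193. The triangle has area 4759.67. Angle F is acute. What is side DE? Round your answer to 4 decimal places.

From area = ½·EF·FD·sin F, we get sin F = 2·area/(EF·FD) ≈ 0.74732.
Taking the acute solution, ∠F ≈ 48.36°.
Law of cosines then gives DE ≈ 157.09.

157.0893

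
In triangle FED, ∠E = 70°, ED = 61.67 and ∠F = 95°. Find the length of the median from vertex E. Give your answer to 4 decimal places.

The third angle is ∠D = 180° − ∠F − ∠E = 15.00°.
Law of sines: DF = ED·sin E/sin F ≈ 58.172.
Law of sines: FE = ED·sin D/sin F ≈ 16.022.
Median from E: ½√(2·FE² + 2·ED² − DF²) ≈ 34.409.

m_E ≈ 34.4086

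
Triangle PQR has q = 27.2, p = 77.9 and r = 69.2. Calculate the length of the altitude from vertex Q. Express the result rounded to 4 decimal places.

h_Q ≈ 68.4845

Semiperimeter s = (77.9 + 27.2 + 69.2)/2 = 87.15.
Heron's formula: area = √(87.15·9.25·59.95·17.95) ≈ 931.39.
The altitude from Q has length 2·area/q ≈ 68.485.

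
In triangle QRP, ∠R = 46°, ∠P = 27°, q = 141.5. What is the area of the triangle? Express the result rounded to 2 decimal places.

The third angle is ∠Q = 180° − ∠R − ∠P = 107.00°.
Law of sines: r = q·sin R/sin Q ≈ 106.44.
Law of sines: p = q·sin P/sin Q ≈ 67.175.
Area = ½·q·r·sin P ≈ 3418.8.

3418.75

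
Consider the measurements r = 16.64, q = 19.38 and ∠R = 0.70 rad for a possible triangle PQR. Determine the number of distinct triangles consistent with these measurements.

q·sin R = 19.38·sin(0.70 rad) ≈ 12.48.
Since q sin R < r < q (12.48 < 16.64 < 19.38), two triangles exist.

2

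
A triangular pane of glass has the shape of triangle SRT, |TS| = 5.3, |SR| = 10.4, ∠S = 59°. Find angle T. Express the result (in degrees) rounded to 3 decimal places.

By the law of cosines, |RT|² = |TS|² + |SR|² − 2·|TS|·|SR|·cos S = 79.472, so |RT| ≈ 8.9147.
Law of cosines again: cos T = (|RT|² + |TS|² − |SR|²)/(2·|RT|·|TS|) ≈ -0.00633, so ∠T ≈ 90.36°.

90.362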